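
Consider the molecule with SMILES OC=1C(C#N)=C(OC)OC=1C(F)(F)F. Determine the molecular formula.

C7H4F3NO3

Walk through each heavy atom and fill implicit hydrogens from standard valence (C 4, N 3, O 2, S 2, halogen 1):
  atom 1: O, bond orders sum to 1 (valence 2) → 1 H
  atom 2: C, bond orders sum to 4 (valence 4) → 0 H
  atom 3: C, bond orders sum to 4 (valence 4) → 0 H
  atom 4: C, bond orders sum to 4 (valence 4) → 0 H
  atom 5: N, bond orders sum to 3 (valence 3) → 0 H
  atom 6: C, bond orders sum to 4 (valence 4) → 0 H
  atom 7: O, bond orders sum to 2 (valence 2) → 0 H
  atom 8: C, bond orders sum to 1 (valence 4) → 3 H
  atom 9: O, bond orders sum to 2 (valence 2) → 0 H
  atom 10: C, bond orders sum to 4 (valence 4) → 0 H
  atom 11: C, bond orders sum to 4 (valence 4) → 0 H
  atom 12: F (halogen, monovalent) → 0 H
  atom 13: F (halogen, monovalent) → 0 H
  atom 14: F (halogen, monovalent) → 0 H
Totals → C:7, H:4, F:3, N:1, O:3.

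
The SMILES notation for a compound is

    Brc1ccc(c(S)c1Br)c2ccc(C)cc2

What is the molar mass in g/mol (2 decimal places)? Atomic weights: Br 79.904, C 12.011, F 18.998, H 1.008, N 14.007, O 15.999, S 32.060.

358.09 g/mol

First, the molecular formula is C13H10Br2S (counting implicit H from valence).
  Br: 2 × 79.904 = 159.808
  C: 13 × 12.011 = 156.143
  H: 10 × 1.008 = 10.080
  S: 1 × 32.060 = 32.060
Sum: 2×79.904 + 13×12.011 + 10×1.008 + 1×32.060 = 358.091 → 358.09 g/mol.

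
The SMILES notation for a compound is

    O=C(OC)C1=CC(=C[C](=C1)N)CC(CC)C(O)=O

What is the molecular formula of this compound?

C13H17NO4

Walk through each heavy atom and fill implicit hydrogens from standard valence (C 4, N 3, O 2, S 2, halogen 1):
  atom 1: O, bond orders sum to 2 (valence 2) → 0 H
  atom 2: C, bond orders sum to 4 (valence 4) → 0 H
  atom 3: O, bond orders sum to 2 (valence 2) → 0 H
  atom 4: C, bond orders sum to 1 (valence 4) → 3 H
  atom 5: C, bond orders sum to 4 (valence 4) → 0 H
  atom 6: C, bond orders sum to 3 (valence 4) → 1 H
  atom 7: C, bond orders sum to 4 (valence 4) → 0 H
  atom 8: C, bond orders sum to 3 (valence 4) → 1 H
  atom 9: C with explicit H count 0
  atom 10: C, bond orders sum to 3 (valence 4) → 1 H
  atom 11: N, bond orders sum to 1 (valence 3) → 2 H
  atom 12: C, bond orders sum to 2 (valence 4) → 2 H
  atom 13: C, bond orders sum to 3 (valence 4) → 1 H
  atom 14: C, bond orders sum to 2 (valence 4) → 2 H
  atom 15: C, bond orders sum to 1 (valence 4) → 3 H
  atom 16: C, bond orders sum to 4 (valence 4) → 0 H
  atom 17: O, bond orders sum to 1 (valence 2) → 1 H
  atom 18: O, bond orders sum to 2 (valence 2) → 0 H
Totals → C:13, H:17, N:1, O:4.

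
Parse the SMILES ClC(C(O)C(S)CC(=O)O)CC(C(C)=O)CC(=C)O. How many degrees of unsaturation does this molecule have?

Degree of unsaturation = (number of rings) + (number of π bonds).
Ring closures in the SMILES: 0.
π bonds: 3 double bonds (each 1 DoU) → 3 DoU from unsaturation.
Total DoU = 0 + 3 = 3.

3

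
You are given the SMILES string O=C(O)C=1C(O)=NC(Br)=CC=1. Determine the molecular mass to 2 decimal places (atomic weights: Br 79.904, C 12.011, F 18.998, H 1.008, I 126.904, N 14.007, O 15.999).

First, the molecular formula is C6H4BrNO3 (counting implicit H from valence).
  Br: 1 × 79.904 = 79.904
  C: 6 × 12.011 = 72.066
  H: 4 × 1.008 = 4.032
  N: 1 × 14.007 = 14.007
  O: 3 × 15.999 = 47.997
Sum: 1×79.904 + 6×12.011 + 4×1.008 + 1×14.007 + 3×15.999 = 218.006 → 218.01 g/mol.

218.01 g/mol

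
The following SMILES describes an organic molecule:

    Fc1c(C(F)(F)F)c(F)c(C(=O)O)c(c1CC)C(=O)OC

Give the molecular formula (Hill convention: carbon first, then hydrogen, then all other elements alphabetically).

Walk through each heavy atom and fill implicit hydrogens from standard valence (C 4, N 3, O 2, S 2, halogen 1); for lowercase aromatic atoms, an aromatic c carries 1 H when it has two neighbours and 0 H with three, and aromatic n carries 0 H:
  atom 1: F (halogen, monovalent) → 0 H
  atom 2: aromatic c, 3 neighbours → 0 H
  atom 3: aromatic c, 3 neighbours → 0 H
  atom 4: C, bond orders sum to 4 (valence 4) → 0 H
  atom 5: F (halogen, monovalent) → 0 H
  atom 6: F (halogen, monovalent) → 0 H
  atom 7: F (halogen, monovalent) → 0 H
  atom 8: aromatic c, 3 neighbours → 0 H
  atom 9: F (halogen, monovalent) → 0 H
  atom 10: aromatic c, 3 neighbours → 0 H
  atom 11: C, bond orders sum to 4 (valence 4) → 0 H
  atom 12: O, bond orders sum to 2 (valence 2) → 0 H
  atom 13: O, bond orders sum to 1 (valence 2) → 1 H
  atom 14: aromatic c, 3 neighbours → 0 H
  atom 15: aromatic c, 3 neighbours → 0 H
  atom 16: C, bond orders sum to 2 (valence 4) → 2 H
  atom 17: C, bond orders sum to 1 (valence 4) → 3 H
  atom 18: C, bond orders sum to 4 (valence 4) → 0 H
  atom 19: O, bond orders sum to 2 (valence 2) → 0 H
  atom 20: O, bond orders sum to 2 (valence 2) → 0 H
  atom 21: C, bond orders sum to 1 (valence 4) → 3 H
Totals → C:12, H:9, F:5, O:4.
In Hill order: C12H9F5O4.

C12H9F5O4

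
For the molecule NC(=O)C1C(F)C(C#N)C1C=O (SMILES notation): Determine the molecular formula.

C7H7FN2O2

Walk through each heavy atom and fill implicit hydrogens from standard valence (C 4, N 3, O 2, S 2, halogen 1):
  atom 1: N, bond orders sum to 1 (valence 3) → 2 H
  atom 2: C, bond orders sum to 4 (valence 4) → 0 H
  atom 3: O, bond orders sum to 2 (valence 2) → 0 H
  atom 4: C, bond orders sum to 3 (valence 4) → 1 H
  atom 5: C, bond orders sum to 3 (valence 4) → 1 H
  atom 6: F (halogen, monovalent) → 0 H
  atom 7: C, bond orders sum to 3 (valence 4) → 1 H
  atom 8: C, bond orders sum to 4 (valence 4) → 0 H
  atom 9: N, bond orders sum to 3 (valence 3) → 0 H
  atom 10: C, bond orders sum to 3 (valence 4) → 1 H
  atom 11: C, bond orders sum to 3 (valence 4) → 1 H
  atom 12: O, bond orders sum to 2 (valence 2) → 0 H
Totals → C:7, H:7, F:1, N:2, O:2.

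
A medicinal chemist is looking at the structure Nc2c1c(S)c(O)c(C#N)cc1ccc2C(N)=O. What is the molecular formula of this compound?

C12H9N3O2S

Walk through each heavy atom and fill implicit hydrogens from standard valence (C 4, N 3, O 2, S 2, halogen 1); for lowercase aromatic atoms, an aromatic c carries 1 H when it has two neighbours and 0 H with three, and aromatic n carries 0 H:
  atom 1: N, bond orders sum to 1 (valence 3) → 2 H
  atom 2: aromatic c, 3 neighbours → 0 H
  atom 3: aromatic c, 3 neighbours → 0 H
  atom 4: aromatic c, 3 neighbours → 0 H
  atom 5: S, bond orders sum to 1 (valence 2) → 1 H
  atom 6: aromatic c, 3 neighbours → 0 H
  atom 7: O, bond orders sum to 1 (valence 2) → 1 H
  atom 8: aromatic c, 3 neighbours → 0 H
  atom 9: C, bond orders sum to 4 (valence 4) → 0 H
  atom 10: N, bond orders sum to 3 (valence 3) → 0 H
  atom 11: aromatic c, 2 neighbours → 1 H
  atom 12: aromatic c, 3 neighbours → 0 H
  atom 13: aromatic c, 2 neighbours → 1 H
  atom 14: aromatic c, 2 neighbours → 1 H
  atom 15: aromatic c, 3 neighbours → 0 H
  atom 16: C, bond orders sum to 4 (valence 4) → 0 H
  atom 17: N, bond orders sum to 1 (valence 3) → 2 H
  atom 18: O, bond orders sum to 2 (valence 2) → 0 H
Totals → C:12, H:9, N:3, O:2, S:1.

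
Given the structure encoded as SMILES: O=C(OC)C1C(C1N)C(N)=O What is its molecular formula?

C6H10N2O3

Walk through each heavy atom and fill implicit hydrogens from standard valence (C 4, N 3, O 2, S 2, halogen 1):
  atom 1: O, bond orders sum to 2 (valence 2) → 0 H
  atom 2: C, bond orders sum to 4 (valence 4) → 0 H
  atom 3: O, bond orders sum to 2 (valence 2) → 0 H
  atom 4: C, bond orders sum to 1 (valence 4) → 3 H
  atom 5: C, bond orders sum to 3 (valence 4) → 1 H
  atom 6: C, bond orders sum to 3 (valence 4) → 1 H
  atom 7: C, bond orders sum to 3 (valence 4) → 1 H
  atom 8: N, bond orders sum to 1 (valence 3) → 2 H
  atom 9: C, bond orders sum to 4 (valence 4) → 0 H
  atom 10: N, bond orders sum to 1 (valence 3) → 2 H
  atom 11: O, bond orders sum to 2 (valence 2) → 0 H
Totals → C:6, H:10, N:2, O:3.
In Hill order: C6H10N2O3.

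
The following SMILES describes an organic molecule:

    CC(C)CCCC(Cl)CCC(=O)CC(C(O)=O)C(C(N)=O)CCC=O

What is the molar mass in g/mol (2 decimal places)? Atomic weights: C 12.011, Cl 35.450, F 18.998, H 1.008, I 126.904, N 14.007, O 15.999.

First, the molecular formula is C18H30ClNO5 (counting implicit H from valence).
  C: 18 × 12.011 = 216.198
  Cl: 1 × 35.450 = 35.450
  H: 30 × 1.008 = 30.240
  N: 1 × 14.007 = 14.007
  O: 5 × 15.999 = 79.995
Sum: 18×12.011 + 1×35.450 + 30×1.008 + 1×14.007 + 5×15.999 = 375.890 → 375.89 g/mol.

375.89 g/mol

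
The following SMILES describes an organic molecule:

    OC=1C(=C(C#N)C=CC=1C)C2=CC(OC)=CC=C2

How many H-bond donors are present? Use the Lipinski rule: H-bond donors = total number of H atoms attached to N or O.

1

Donors: find every N or O and count the H atoms it carries.
  atom 1 (O): bond orders sum to 1 → 1 H
  atom 6 (N): bond orders sum to 3 → 0 H
  atom 14 (O): bond orders sum to 2 → 0 H
Lipinski HBD = 1.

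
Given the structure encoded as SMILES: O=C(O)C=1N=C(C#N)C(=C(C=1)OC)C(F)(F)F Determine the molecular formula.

Walk through each heavy atom and fill implicit hydrogens from standard valence (C 4, N 3, O 2, S 2, halogen 1):
  atom 1: O, bond orders sum to 2 (valence 2) → 0 H
  atom 2: C, bond orders sum to 4 (valence 4) → 0 H
  atom 3: O, bond orders sum to 1 (valence 2) → 1 H
  atom 4: C, bond orders sum to 4 (valence 4) → 0 H
  atom 5: N, bond orders sum to 3 (valence 3) → 0 H
  atom 6: C, bond orders sum to 4 (valence 4) → 0 H
  atom 7: C, bond orders sum to 4 (valence 4) → 0 H
  atom 8: N, bond orders sum to 3 (valence 3) → 0 H
  atom 9: C, bond orders sum to 4 (valence 4) → 0 H
  atom 10: C, bond orders sum to 4 (valence 4) → 0 H
  atom 11: C, bond orders sum to 3 (valence 4) → 1 H
  atom 12: O, bond orders sum to 2 (valence 2) → 0 H
  atom 13: C, bond orders sum to 1 (valence 4) → 3 H
  atom 14: C, bond orders sum to 4 (valence 4) → 0 H
  atom 15: F (halogen, monovalent) → 0 H
  atom 16: F (halogen, monovalent) → 0 H
  atom 17: F (halogen, monovalent) → 0 H
Totals → C:9, H:5, F:3, N:2, O:3.
In Hill order: C9H5F3N2O3.

C9H5F3N2O3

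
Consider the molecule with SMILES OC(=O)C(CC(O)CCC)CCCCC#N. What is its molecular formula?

C12H21NO3

Walk through each heavy atom and fill implicit hydrogens from standard valence (C 4, N 3, O 2, S 2, halogen 1):
  atom 1: O, bond orders sum to 1 (valence 2) → 1 H
  atom 2: C, bond orders sum to 4 (valence 4) → 0 H
  atom 3: O, bond orders sum to 2 (valence 2) → 0 H
  atom 4: C, bond orders sum to 3 (valence 4) → 1 H
  atom 5: C, bond orders sum to 2 (valence 4) → 2 H
  atom 6: C, bond orders sum to 3 (valence 4) → 1 H
  atom 7: O, bond orders sum to 1 (valence 2) → 1 H
  atom 8: C, bond orders sum to 2 (valence 4) → 2 H
  atom 9: C, bond orders sum to 2 (valence 4) → 2 H
  atom 10: C, bond orders sum to 1 (valence 4) → 3 H
  atom 11: C, bond orders sum to 2 (valence 4) → 2 H
  atom 12: C, bond orders sum to 2 (valence 4) → 2 H
  atom 13: C, bond orders sum to 2 (valence 4) → 2 H
  atom 14: C, bond orders sum to 2 (valence 4) → 2 H
  atom 15: C, bond orders sum to 4 (valence 4) → 0 H
  atom 16: N, bond orders sum to 3 (valence 3) → 0 H
Totals → C:12, H:21, N:1, O:3.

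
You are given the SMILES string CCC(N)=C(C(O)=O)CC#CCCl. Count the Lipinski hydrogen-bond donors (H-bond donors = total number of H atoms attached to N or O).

3

Donors: find every N or O and count the H atoms it carries.
  atom 4 (N): bond orders sum to 1 → 2 H
  atom 7 (O): bond orders sum to 1 → 1 H
  atom 8 (O): bond orders sum to 2 → 0 H
Lipinski HBD = 3.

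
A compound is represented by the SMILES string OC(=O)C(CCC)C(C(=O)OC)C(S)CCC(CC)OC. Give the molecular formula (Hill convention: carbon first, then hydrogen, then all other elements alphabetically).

Walk through each heavy atom and fill implicit hydrogens from standard valence (C 4, N 3, O 2, S 2, halogen 1):
  atom 1: O, bond orders sum to 1 (valence 2) → 1 H
  atom 2: C, bond orders sum to 4 (valence 4) → 0 H
  atom 3: O, bond orders sum to 2 (valence 2) → 0 H
  atom 4: C, bond orders sum to 3 (valence 4) → 1 H
  atom 5: C, bond orders sum to 2 (valence 4) → 2 H
  atom 6: C, bond orders sum to 2 (valence 4) → 2 H
  atom 7: C, bond orders sum to 1 (valence 4) → 3 H
  atom 8: C, bond orders sum to 3 (valence 4) → 1 H
  atom 9: C, bond orders sum to 4 (valence 4) → 0 H
  atom 10: O, bond orders sum to 2 (valence 2) → 0 H
  atom 11: O, bond orders sum to 2 (valence 2) → 0 H
  atom 12: C, bond orders sum to 1 (valence 4) → 3 H
  atom 13: C, bond orders sum to 3 (valence 4) → 1 H
  atom 14: S, bond orders sum to 1 (valence 2) → 1 H
  atom 15: C, bond orders sum to 2 (valence 4) → 2 H
  atom 16: C, bond orders sum to 2 (valence 4) → 2 H
  atom 17: C, bond orders sum to 3 (valence 4) → 1 H
  atom 18: C, bond orders sum to 2 (valence 4) → 2 H
  atom 19: C, bond orders sum to 1 (valence 4) → 3 H
  atom 20: O, bond orders sum to 2 (valence 2) → 0 H
  atom 21: C, bond orders sum to 1 (valence 4) → 3 H
Totals → C:15, H:28, O:5, S:1.

C15H28O5S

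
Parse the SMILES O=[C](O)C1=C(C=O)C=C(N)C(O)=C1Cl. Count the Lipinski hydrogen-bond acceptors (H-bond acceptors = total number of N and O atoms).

5

N atoms: 1; O atoms: 4.
Lipinski HBA = 1 + 4 = 5.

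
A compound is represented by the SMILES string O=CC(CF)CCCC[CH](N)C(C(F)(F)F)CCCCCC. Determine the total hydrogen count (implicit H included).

Walk through each heavy atom and fill implicit hydrogens from standard valence (C 4, N 3, O 2, S 2, halogen 1):
  atom 1: O, bond orders sum to 2 (valence 2) → 0 H
  atom 2: C, bond orders sum to 3 (valence 4) → 1 H
  atom 3: C, bond orders sum to 3 (valence 4) → 1 H
  atom 4: C, bond orders sum to 2 (valence 4) → 2 H
  atom 5: F (halogen, monovalent) → 0 H
  atom 6: C, bond orders sum to 2 (valence 4) → 2 H
  atom 7: C, bond orders sum to 2 (valence 4) → 2 H
  atom 8: C, bond orders sum to 2 (valence 4) → 2 H
  atom 9: C, bond orders sum to 2 (valence 4) → 2 H
  atom 10: C with explicit H count 1
  atom 11: N, bond orders sum to 1 (valence 3) → 2 H
  atom 12: C, bond orders sum to 3 (valence 4) → 1 H
  atom 13: C, bond orders sum to 4 (valence 4) → 0 H
  atom 14: F (halogen, monovalent) → 0 H
  atom 15: F (halogen, monovalent) → 0 H
  atom 16: F (halogen, monovalent) → 0 H
  atom 17: C, bond orders sum to 2 (valence 4) → 2 H
  atom 18: C, bond orders sum to 2 (valence 4) → 2 H
  atom 19: C, bond orders sum to 2 (valence 4) → 2 H
  atom 20: C, bond orders sum to 2 (valence 4) → 2 H
  atom 21: C, bond orders sum to 2 (valence 4) → 2 H
  atom 22: C, bond orders sum to 1 (valence 4) → 3 H
Total hydrogens: 29.

29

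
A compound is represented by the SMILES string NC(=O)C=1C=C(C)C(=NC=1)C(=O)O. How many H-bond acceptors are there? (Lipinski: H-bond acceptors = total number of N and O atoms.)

N atoms: 2; O atoms: 3.
Lipinski HBA = 2 + 3 = 5.

5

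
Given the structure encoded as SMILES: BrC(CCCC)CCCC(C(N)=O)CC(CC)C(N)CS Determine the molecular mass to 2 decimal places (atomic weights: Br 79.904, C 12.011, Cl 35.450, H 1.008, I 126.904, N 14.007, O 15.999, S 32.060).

First, the molecular formula is C16H33BrN2OS (counting implicit H from valence).
  Br: 1 × 79.904 = 79.904
  C: 16 × 12.011 = 192.176
  H: 33 × 1.008 = 33.264
  N: 2 × 14.007 = 28.014
  O: 1 × 15.999 = 15.999
  S: 1 × 32.060 = 32.060
Sum: 1×79.904 + 16×12.011 + 33×1.008 + 2×14.007 + 1×15.999 + 1×32.060 = 381.417 → 381.42 g/mol.

381.42 g/mol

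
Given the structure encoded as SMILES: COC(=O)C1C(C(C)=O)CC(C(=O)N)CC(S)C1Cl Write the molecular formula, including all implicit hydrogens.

Walk through each heavy atom and fill implicit hydrogens from standard valence (C 4, N 3, O 2, S 2, halogen 1):
  atom 1: C, bond orders sum to 1 (valence 4) → 3 H
  atom 2: O, bond orders sum to 2 (valence 2) → 0 H
  atom 3: C, bond orders sum to 4 (valence 4) → 0 H
  atom 4: O, bond orders sum to 2 (valence 2) → 0 H
  atom 5: C, bond orders sum to 3 (valence 4) → 1 H
  atom 6: C, bond orders sum to 3 (valence 4) → 1 H
  atom 7: C, bond orders sum to 4 (valence 4) → 0 H
  atom 8: C, bond orders sum to 1 (valence 4) → 3 H
  atom 9: O, bond orders sum to 2 (valence 2) → 0 H
  atom 10: C, bond orders sum to 2 (valence 4) → 2 H
  atom 11: C, bond orders sum to 3 (valence 4) → 1 H
  atom 12: C, bond orders sum to 4 (valence 4) → 0 H
  atom 13: O, bond orders sum to 2 (valence 2) → 0 H
  atom 14: N, bond orders sum to 1 (valence 3) → 2 H
  atom 15: C, bond orders sum to 2 (valence 4) → 2 H
  atom 16: C, bond orders sum to 3 (valence 4) → 1 H
  atom 17: S, bond orders sum to 1 (valence 2) → 1 H
  atom 18: C, bond orders sum to 3 (valence 4) → 1 H
  atom 19: Cl (halogen, monovalent) → 0 H
Totals → C:12, H:18, Cl:1, N:1, O:4, S:1.
In Hill order: C12H18ClNO4S.

C12H18ClNO4S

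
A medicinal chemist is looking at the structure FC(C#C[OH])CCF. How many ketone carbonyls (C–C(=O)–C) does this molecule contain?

0

Scan the SMILES for the ketone motif — none present.
Groups that are present: 1 alkyne, 1 hydroxyl.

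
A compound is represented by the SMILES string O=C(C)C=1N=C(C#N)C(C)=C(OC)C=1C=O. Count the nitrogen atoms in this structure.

2

Scan the SMILES for N atoms (remember two-letter symbols like Cl and Br are single atoms).
Nitrogen count: 2.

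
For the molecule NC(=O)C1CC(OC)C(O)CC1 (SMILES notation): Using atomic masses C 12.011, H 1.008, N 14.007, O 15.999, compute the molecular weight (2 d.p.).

173.21 g/mol

First, the molecular formula is C8H15NO3 (counting implicit H from valence).
  C: 8 × 12.011 = 96.088
  H: 15 × 1.008 = 15.120
  N: 1 × 14.007 = 14.007
  O: 3 × 15.999 = 47.997
Sum: 8×12.011 + 15×1.008 + 1×14.007 + 3×15.999 = 173.212 → 173.21 g/mol.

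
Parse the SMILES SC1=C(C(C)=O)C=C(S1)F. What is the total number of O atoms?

1

Scan the SMILES for O atoms (remember two-letter symbols like Cl and Br are single atoms).
Oxygen count: 1.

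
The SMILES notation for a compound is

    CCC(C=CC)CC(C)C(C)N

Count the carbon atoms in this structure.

Count every carbon token in the SMILES (each C, including those in ring-closure positions and inside branches).
Carbon count: 11.

11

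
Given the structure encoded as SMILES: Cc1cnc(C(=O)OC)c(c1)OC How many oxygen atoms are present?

Scan the SMILES for O atoms (remember two-letter symbols like Cl and Br are single atoms).
Oxygen count: 3.

3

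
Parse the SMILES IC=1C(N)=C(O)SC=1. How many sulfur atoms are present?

Scan the SMILES for S atoms (remember two-letter symbols like Cl and Br are single atoms).
Sulfur count: 1.

1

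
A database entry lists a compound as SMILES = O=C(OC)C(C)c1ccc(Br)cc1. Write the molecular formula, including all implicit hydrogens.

Walk through each heavy atom and fill implicit hydrogens from standard valence (C 4, N 3, O 2, S 2, halogen 1); for lowercase aromatic atoms, an aromatic c carries 1 H when it has two neighbours and 0 H with three, and aromatic n carries 0 H:
  atom 1: O, bond orders sum to 2 (valence 2) → 0 H
  atom 2: C, bond orders sum to 4 (valence 4) → 0 H
  atom 3: O, bond orders sum to 2 (valence 2) → 0 H
  atom 4: C, bond orders sum to 1 (valence 4) → 3 H
  atom 5: C, bond orders sum to 3 (valence 4) → 1 H
  atom 6: C, bond orders sum to 1 (valence 4) → 3 H
  atom 7: aromatic c, 3 neighbours → 0 H
  atom 8: aromatic c, 2 neighbours → 1 H
  atom 9: aromatic c, 2 neighbours → 1 H
  atom 10: aromatic c, 3 neighbours → 0 H
  atom 11: Br (halogen, monovalent) → 0 H
  atom 12: aromatic c, 2 neighbours → 1 H
  atom 13: aromatic c, 2 neighbours → 1 H
Totals → C:10, H:11, Br:1, O:2.
In Hill order: C10H11BrO2.

C10H11BrO2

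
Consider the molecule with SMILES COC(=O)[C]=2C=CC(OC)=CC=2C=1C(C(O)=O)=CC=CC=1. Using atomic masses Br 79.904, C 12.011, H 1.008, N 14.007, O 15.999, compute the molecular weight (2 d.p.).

First, the molecular formula is C16H14O5 (counting implicit H from valence).
  C: 16 × 12.011 = 192.176
  H: 14 × 1.008 = 14.112
  O: 5 × 15.999 = 79.995
Sum: 16×12.011 + 14×1.008 + 5×15.999 = 286.283 → 286.28 g/mol.

286.28 g/mol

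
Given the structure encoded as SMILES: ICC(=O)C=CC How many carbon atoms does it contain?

5

Count every carbon token in the SMILES (each C, including those in ring-closure positions and inside branches).
Carbon count: 5.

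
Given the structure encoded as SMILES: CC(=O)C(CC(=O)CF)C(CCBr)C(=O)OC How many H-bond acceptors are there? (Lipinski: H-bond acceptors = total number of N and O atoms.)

4

N atoms: 0; O atoms: 4.
Lipinski HBA = 0 + 4 = 4.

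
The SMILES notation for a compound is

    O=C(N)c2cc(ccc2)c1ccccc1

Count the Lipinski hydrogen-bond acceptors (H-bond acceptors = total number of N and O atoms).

2

N atoms: 1; O atoms: 1.
Lipinski HBA = 1 + 1 = 2.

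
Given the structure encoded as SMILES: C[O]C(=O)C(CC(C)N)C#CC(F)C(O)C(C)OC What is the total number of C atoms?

Count every carbon token in the SMILES (each C, including those in ring-closure positions and inside branches).
Carbon count: 13.

13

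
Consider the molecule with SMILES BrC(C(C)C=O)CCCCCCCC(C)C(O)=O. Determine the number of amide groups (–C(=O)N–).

0

Scan the SMILES for the amide motif — none present.
Groups that are present: 1 aldehyde, 1 carboxylic acid.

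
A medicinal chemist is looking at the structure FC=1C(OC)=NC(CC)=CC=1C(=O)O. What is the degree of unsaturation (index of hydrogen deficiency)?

5

Degree of unsaturation = (number of rings) + (number of π bonds).
Ring closures in the SMILES: 1.
π bonds: 4 double bonds (each 1 DoU) → 4 DoU from unsaturation.
Total DoU = 1 + 4 = 5.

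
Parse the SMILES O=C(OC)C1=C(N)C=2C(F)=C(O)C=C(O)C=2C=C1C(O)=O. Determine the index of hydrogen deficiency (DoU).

9

Molecular formula: C13H10FNO6.
DoU = (2C + 2 + N − H − X) / 2, where X is the halogen count and O/S are ignored.
    = (2·13 + 2 + 1 − 10 − 1) / 2 = 18 / 2 = 9.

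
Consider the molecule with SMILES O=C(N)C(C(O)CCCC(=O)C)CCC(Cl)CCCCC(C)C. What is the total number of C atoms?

Count every carbon token in the SMILES (each C, including those in ring-closure positions and inside branches).
Carbon count: 18.

18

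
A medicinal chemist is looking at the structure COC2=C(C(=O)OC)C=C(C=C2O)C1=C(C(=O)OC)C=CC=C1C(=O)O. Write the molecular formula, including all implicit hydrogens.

C18H16O8

Walk through each heavy atom and fill implicit hydrogens from standard valence (C 4, N 3, O 2, S 2, halogen 1):
  atom 1: C, bond orders sum to 1 (valence 4) → 3 H
  atom 2: O, bond orders sum to 2 (valence 2) → 0 H
  atom 3: C, bond orders sum to 4 (valence 4) → 0 H
  atom 4: C, bond orders sum to 4 (valence 4) → 0 H
  atom 5: C, bond orders sum to 4 (valence 4) → 0 H
  atom 6: O, bond orders sum to 2 (valence 2) → 0 H
  atom 7: O, bond orders sum to 2 (valence 2) → 0 H
  atom 8: C, bond orders sum to 1 (valence 4) → 3 H
  atom 9: C, bond orders sum to 3 (valence 4) → 1 H
  atom 10: C, bond orders sum to 4 (valence 4) → 0 H
  atom 11: C, bond orders sum to 3 (valence 4) → 1 H
  atom 12: C, bond orders sum to 4 (valence 4) → 0 H
  atom 13: O, bond orders sum to 1 (valence 2) → 1 H
  atom 14: C, bond orders sum to 4 (valence 4) → 0 H
  atom 15: C, bond orders sum to 4 (valence 4) → 0 H
  atom 16: C, bond orders sum to 4 (valence 4) → 0 H
  atom 17: O, bond orders sum to 2 (valence 2) → 0 H
  atom 18: O, bond orders sum to 2 (valence 2) → 0 H
  atom 19: C, bond orders sum to 1 (valence 4) → 3 H
  atom 20: C, bond orders sum to 3 (valence 4) → 1 H
  atom 21: C, bond orders sum to 3 (valence 4) → 1 H
  atom 22: C, bond orders sum to 3 (valence 4) → 1 H
  atom 23: C, bond orders sum to 4 (valence 4) → 0 H
  atom 24: C, bond orders sum to 4 (valence 4) → 0 H
  atom 25: O, bond orders sum to 2 (valence 2) → 0 H
  atom 26: O, bond orders sum to 1 (valence 2) → 1 H
Totals → C:18, H:16, O:8.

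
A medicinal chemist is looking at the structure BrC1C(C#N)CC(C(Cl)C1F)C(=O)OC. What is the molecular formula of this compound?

C9H10BrClFNO2

Walk through each heavy atom and fill implicit hydrogens from standard valence (C 4, N 3, O 2, S 2, halogen 1):
  atom 1: Br (halogen, monovalent) → 0 H
  atom 2: C, bond orders sum to 3 (valence 4) → 1 H
  atom 3: C, bond orders sum to 3 (valence 4) → 1 H
  atom 4: C, bond orders sum to 4 (valence 4) → 0 H
  atom 5: N, bond orders sum to 3 (valence 3) → 0 H
  atom 6: C, bond orders sum to 2 (valence 4) → 2 H
  atom 7: C, bond orders sum to 3 (valence 4) → 1 H
  atom 8: C, bond orders sum to 3 (valence 4) → 1 H
  atom 9: Cl (halogen, monovalent) → 0 H
  atom 10: C, bond orders sum to 3 (valence 4) → 1 H
  atom 11: F (halogen, monovalent) → 0 H
  atom 12: C, bond orders sum to 4 (valence 4) → 0 H
  atom 13: O, bond orders sum to 2 (valence 2) → 0 H
  atom 14: O, bond orders sum to 2 (valence 2) → 0 H
  atom 15: C, bond orders sum to 1 (valence 4) → 3 H
Totals → C:9, H:10, Br:1, Cl:1, F:1, N:1, O:2.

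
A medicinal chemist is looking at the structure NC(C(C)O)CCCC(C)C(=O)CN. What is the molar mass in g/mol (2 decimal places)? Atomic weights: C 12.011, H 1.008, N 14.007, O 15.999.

202.30 g/mol

First, the molecular formula is C10H22N2O2 (counting implicit H from valence).
  C: 10 × 12.011 = 120.110
  H: 22 × 1.008 = 22.176
  N: 2 × 14.007 = 28.014
  O: 2 × 15.999 = 31.998
Sum: 10×12.011 + 22×1.008 + 2×14.007 + 2×15.999 = 202.298 → 202.30 g/mol.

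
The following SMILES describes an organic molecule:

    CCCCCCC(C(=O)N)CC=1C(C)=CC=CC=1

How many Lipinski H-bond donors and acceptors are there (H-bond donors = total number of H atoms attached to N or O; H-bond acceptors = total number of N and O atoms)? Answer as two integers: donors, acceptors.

2, 2

Donors: find every N or O and count the H atoms it carries.
  atom 9 (O): bond orders sum to 2 → 0 H
  atom 10 (N): bond orders sum to 1 → 2 H
Lipinski HBD = 2.
Acceptors: N atoms = 1, O atoms = 1 → HBA = 2.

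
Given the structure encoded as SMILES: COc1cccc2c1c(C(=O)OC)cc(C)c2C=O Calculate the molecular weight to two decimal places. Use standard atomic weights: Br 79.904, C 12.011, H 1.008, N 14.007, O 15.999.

258.27 g/mol

First, the molecular formula is C15H14O4 (counting implicit H from valence).
  C: 15 × 12.011 = 180.165
  H: 14 × 1.008 = 14.112
  O: 4 × 15.999 = 63.996
Sum: 15×12.011 + 14×1.008 + 4×15.999 = 258.273 → 258.27 g/mol.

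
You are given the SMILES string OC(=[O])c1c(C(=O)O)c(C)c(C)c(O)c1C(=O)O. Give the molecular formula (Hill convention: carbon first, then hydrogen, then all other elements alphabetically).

Walk through each heavy atom and fill implicit hydrogens from standard valence (C 4, N 3, O 2, S 2, halogen 1); for lowercase aromatic atoms, an aromatic c carries 1 H when it has two neighbours and 0 H with three, and aromatic n carries 0 H:
  atom 1: O, bond orders sum to 1 (valence 2) → 1 H
  atom 2: C, bond orders sum to 4 (valence 4) → 0 H
  atom 3: O with explicit H count 0
  atom 4: aromatic c, 3 neighbours → 0 H
  atom 5: aromatic c, 3 neighbours → 0 H
  atom 6: C, bond orders sum to 4 (valence 4) → 0 H
  atom 7: O, bond orders sum to 2 (valence 2) → 0 H
  atom 8: O, bond orders sum to 1 (valence 2) → 1 H
  atom 9: aromatic c, 3 neighbours → 0 H
  atom 10: C, bond orders sum to 1 (valence 4) → 3 H
  atom 11: aromatic c, 3 neighbours → 0 H
  atom 12: C, bond orders sum to 1 (valence 4) → 3 H
  atom 13: aromatic c, 3 neighbours → 0 H
  atom 14: O, bond orders sum to 1 (valence 2) → 1 H
  atom 15: aromatic c, 3 neighbours → 0 H
  atom 16: C, bond orders sum to 4 (valence 4) → 0 H
  atom 17: O, bond orders sum to 2 (valence 2) → 0 H
  atom 18: O, bond orders sum to 1 (valence 2) → 1 H
Totals → C:11, H:10, O:7.
In Hill order: C11H10O7.

C11H10O7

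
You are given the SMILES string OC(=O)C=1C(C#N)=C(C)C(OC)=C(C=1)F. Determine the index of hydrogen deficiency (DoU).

Molecular formula: C10H8FNO3.
DoU = (2C + 2 + N − H − X) / 2, where X is the halogen count and O/S are ignored.
    = (2·10 + 2 + 1 − 8 − 1) / 2 = 14 / 2 = 7.

7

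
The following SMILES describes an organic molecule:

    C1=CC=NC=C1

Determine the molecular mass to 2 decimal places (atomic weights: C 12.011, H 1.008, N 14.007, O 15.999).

First, the molecular formula is C5H5N (counting implicit H from valence).
  C: 5 × 12.011 = 60.055
  H: 5 × 1.008 = 5.040
  N: 1 × 14.007 = 14.007
Sum: 5×12.011 + 5×1.008 + 1×14.007 = 79.102 → 79.10 g/mol.

79.10 g/mol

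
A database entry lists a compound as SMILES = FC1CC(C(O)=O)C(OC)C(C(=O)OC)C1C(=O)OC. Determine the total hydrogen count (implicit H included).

Walk through each heavy atom and fill implicit hydrogens from standard valence (C 4, N 3, O 2, S 2, halogen 1):
  atom 1: F (halogen, monovalent) → 0 H
  atom 2: C, bond orders sum to 3 (valence 4) → 1 H
  atom 3: C, bond orders sum to 2 (valence 4) → 2 H
  atom 4: C, bond orders sum to 3 (valence 4) → 1 H
  atom 5: C, bond orders sum to 4 (valence 4) → 0 H
  atom 6: O, bond orders sum to 1 (valence 2) → 1 H
  atom 7: O, bond orders sum to 2 (valence 2) → 0 H
  atom 8: C, bond orders sum to 3 (valence 4) → 1 H
  atom 9: O, bond orders sum to 2 (valence 2) → 0 H
  atom 10: C, bond orders sum to 1 (valence 4) → 3 H
  atom 11: C, bond orders sum to 3 (valence 4) → 1 H
  atom 12: C, bond orders sum to 4 (valence 4) → 0 H
  atom 13: O, bond orders sum to 2 (valence 2) → 0 H
  atom 14: O, bond orders sum to 2 (valence 2) → 0 H
  atom 15: C, bond orders sum to 1 (valence 4) → 3 H
  atom 16: C, bond orders sum to 3 (valence 4) → 1 H
  atom 17: C, bond orders sum to 4 (valence 4) → 0 H
  atom 18: O, bond orders sum to 2 (valence 2) → 0 H
  atom 19: O, bond orders sum to 2 (valence 2) → 0 H
  atom 20: C, bond orders sum to 1 (valence 4) → 3 H
Total hydrogens: 17.

17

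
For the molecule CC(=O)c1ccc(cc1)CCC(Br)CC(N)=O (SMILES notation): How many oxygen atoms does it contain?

Scan the SMILES for O atoms (remember two-letter symbols like Cl and Br are single atoms).
Oxygen count: 2.

2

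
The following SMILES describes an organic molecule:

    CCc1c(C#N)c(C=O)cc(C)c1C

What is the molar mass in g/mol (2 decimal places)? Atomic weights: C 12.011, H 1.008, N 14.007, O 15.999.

First, the molecular formula is C12H13NO (counting implicit H from valence).
  C: 12 × 12.011 = 144.132
  H: 13 × 1.008 = 13.104
  N: 1 × 14.007 = 14.007
  O: 1 × 15.999 = 15.999
Sum: 12×12.011 + 13×1.008 + 1×14.007 + 1×15.999 = 187.242 → 187.24 g/mol.

187.24 g/mol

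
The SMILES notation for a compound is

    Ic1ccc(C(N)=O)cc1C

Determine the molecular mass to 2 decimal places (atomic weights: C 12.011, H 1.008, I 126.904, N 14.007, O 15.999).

First, the molecular formula is C8H8INO (counting implicit H from valence).
  C: 8 × 12.011 = 96.088
  H: 8 × 1.008 = 8.064
  I: 1 × 126.904 = 126.904
  N: 1 × 14.007 = 14.007
  O: 1 × 15.999 = 15.999
Sum: 8×12.011 + 8×1.008 + 1×126.904 + 1×14.007 + 1×15.999 = 261.062 → 261.06 g/mol.

261.06 g/mol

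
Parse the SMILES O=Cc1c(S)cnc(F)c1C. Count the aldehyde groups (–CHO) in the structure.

1

The aldehyde motif appears at heavy-atom position 2 in the SMILES.
Other groups present: 1 thiol.
Aldehyde count: 1.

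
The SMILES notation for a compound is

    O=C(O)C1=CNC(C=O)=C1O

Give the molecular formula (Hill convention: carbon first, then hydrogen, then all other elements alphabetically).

C6H5NO4

Walk through each heavy atom and fill implicit hydrogens from standard valence (C 4, N 3, O 2, S 2, halogen 1):
  atom 1: O, bond orders sum to 2 (valence 2) → 0 H
  atom 2: C, bond orders sum to 4 (valence 4) → 0 H
  atom 3: O, bond orders sum to 1 (valence 2) → 1 H
  atom 4: C, bond orders sum to 4 (valence 4) → 0 H
  atom 5: C, bond orders sum to 3 (valence 4) → 1 H
  atom 6: N, bond orders sum to 2 (valence 3) → 1 H
  atom 7: C, bond orders sum to 4 (valence 4) → 0 H
  atom 8: C, bond orders sum to 3 (valence 4) → 1 H
  atom 9: O, bond orders sum to 2 (valence 2) → 0 H
  atom 10: C, bond orders sum to 4 (valence 4) → 0 H
  atom 11: O, bond orders sum to 1 (valence 2) → 1 H
Totals → C:6, H:5, N:1, O:4.
In Hill order: C6H5NO4.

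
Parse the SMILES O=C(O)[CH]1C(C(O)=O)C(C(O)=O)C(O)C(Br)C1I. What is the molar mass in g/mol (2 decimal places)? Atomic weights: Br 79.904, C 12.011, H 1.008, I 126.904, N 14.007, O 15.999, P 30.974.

436.98 g/mol

First, the molecular formula is C9H10BrIO7 (counting implicit H from valence).
  Br: 1 × 79.904 = 79.904
  C: 9 × 12.011 = 108.099
  H: 10 × 1.008 = 10.080
  I: 1 × 126.904 = 126.904
  O: 7 × 15.999 = 111.993
Sum: 1×79.904 + 9×12.011 + 10×1.008 + 1×126.904 + 7×15.999 = 436.980 → 436.98 g/mol.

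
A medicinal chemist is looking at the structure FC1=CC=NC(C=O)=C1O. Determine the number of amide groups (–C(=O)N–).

0

Scan the SMILES for the amide motif — none present.
Groups that are present: 1 aldehyde, 1 hydroxyl.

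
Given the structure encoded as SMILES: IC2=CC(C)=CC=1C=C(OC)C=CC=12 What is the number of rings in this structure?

In SMILES, each pair of matching ring-closure digits denotes one ring-closing bond; the number of such bonds equals the number of independent rings.
Ring-closure bonds here: 2.

2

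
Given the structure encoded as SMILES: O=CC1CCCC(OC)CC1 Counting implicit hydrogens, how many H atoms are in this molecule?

Walk through each heavy atom and fill implicit hydrogens from standard valence (C 4, N 3, O 2, S 2, halogen 1):
  atom 1: O, bond orders sum to 2 (valence 2) → 0 H
  atom 2: C, bond orders sum to 3 (valence 4) → 1 H
  atom 3: C, bond orders sum to 3 (valence 4) → 1 H
  atom 4: C, bond orders sum to 2 (valence 4) → 2 H
  atom 5: C, bond orders sum to 2 (valence 4) → 2 H
  atom 6: C, bond orders sum to 2 (valence 4) → 2 H
  atom 7: C, bond orders sum to 3 (valence 4) → 1 H
  atom 8: O, bond orders sum to 2 (valence 2) → 0 H
  atom 9: C, bond orders sum to 1 (valence 4) → 3 H
  atom 10: C, bond orders sum to 2 (valence 4) → 2 H
  atom 11: C, bond orders sum to 2 (valence 4) → 2 H
Total hydrogens: 16.

16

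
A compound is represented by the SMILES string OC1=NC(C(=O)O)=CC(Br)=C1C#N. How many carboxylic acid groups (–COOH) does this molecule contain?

1

The carboxylic acid motif appears at heavy-atom position 5 in the SMILES.
Other groups present: 1 hydroxyl, 1 nitrile.
Carboxylic acid count: 1.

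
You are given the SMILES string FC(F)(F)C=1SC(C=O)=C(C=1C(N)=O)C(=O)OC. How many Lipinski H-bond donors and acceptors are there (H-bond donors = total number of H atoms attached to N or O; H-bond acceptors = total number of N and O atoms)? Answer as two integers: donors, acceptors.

2, 5

Donors: find every N or O and count the H atoms it carries.
  atom 9 (O): bond orders sum to 2 → 0 H
  atom 13 (N): bond orders sum to 1 → 2 H
  atom 14 (O): bond orders sum to 2 → 0 H
  atom 16 (O): bond orders sum to 2 → 0 H
  atom 17 (O): bond orders sum to 2 → 0 H
Lipinski HBD = 2.
Acceptors: N atoms = 1, O atoms = 4 → HBA = 5.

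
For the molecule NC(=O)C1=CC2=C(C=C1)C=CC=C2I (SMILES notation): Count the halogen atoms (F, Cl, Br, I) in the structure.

1

Halogen atoms appear at heavy-atom position 14 (1×I).
Other groups present: 1 amide.
Halogen count: 1.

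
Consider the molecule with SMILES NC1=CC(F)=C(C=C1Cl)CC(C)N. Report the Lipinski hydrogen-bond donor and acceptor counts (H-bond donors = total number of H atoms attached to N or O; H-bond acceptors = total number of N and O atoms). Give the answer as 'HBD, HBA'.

4, 2

Donors: find every N or O and count the H atoms it carries.
  atom 1 (N): bond orders sum to 1 → 2 H
  atom 13 (N): bond orders sum to 1 → 2 H
Lipinski HBD = 4.
Acceptors: N atoms = 2, O atoms = 0 → HBA = 2.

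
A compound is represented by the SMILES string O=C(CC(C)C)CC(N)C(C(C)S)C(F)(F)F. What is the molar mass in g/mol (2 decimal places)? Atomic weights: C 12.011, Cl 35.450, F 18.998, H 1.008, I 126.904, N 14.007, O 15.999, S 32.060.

First, the molecular formula is C11H20F3NOS (counting implicit H from valence).
  C: 11 × 12.011 = 132.121
  F: 3 × 18.998 = 56.994
  H: 20 × 1.008 = 20.160
  N: 1 × 14.007 = 14.007
  O: 1 × 15.999 = 15.999
  S: 1 × 32.060 = 32.060
Sum: 11×12.011 + 3×18.998 + 20×1.008 + 1×14.007 + 1×15.999 + 1×32.060 = 271.341 → 271.34 g/mol.

271.34 g/mol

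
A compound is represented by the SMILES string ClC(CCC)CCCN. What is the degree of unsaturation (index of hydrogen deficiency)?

Degree of unsaturation = (number of rings) + (number of π bonds).
Ring closures in the SMILES: 0.
π bonds: none → 0 DoU from unsaturation.
Total DoU = 0 + 0 = 0.

0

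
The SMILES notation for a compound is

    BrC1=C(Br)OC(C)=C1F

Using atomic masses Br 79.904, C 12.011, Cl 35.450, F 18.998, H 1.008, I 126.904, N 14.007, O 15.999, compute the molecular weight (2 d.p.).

257.88 g/mol

First, the molecular formula is C5H3Br2FO (counting implicit H from valence).
  Br: 2 × 79.904 = 159.808
  C: 5 × 12.011 = 60.055
  F: 1 × 18.998 = 18.998
  H: 3 × 1.008 = 3.024
  O: 1 × 15.999 = 15.999
Sum: 2×79.904 + 5×12.011 + 1×18.998 + 3×1.008 + 1×15.999 = 257.884 → 257.88 g/mol.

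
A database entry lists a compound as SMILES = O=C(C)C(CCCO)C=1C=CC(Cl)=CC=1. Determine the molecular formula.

C12H15ClO2

Walk through each heavy atom and fill implicit hydrogens from standard valence (C 4, N 3, O 2, S 2, halogen 1):
  atom 1: O, bond orders sum to 2 (valence 2) → 0 H
  atom 2: C, bond orders sum to 4 (valence 4) → 0 H
  atom 3: C, bond orders sum to 1 (valence 4) → 3 H
  atom 4: C, bond orders sum to 3 (valence 4) → 1 H
  atom 5: C, bond orders sum to 2 (valence 4) → 2 H
  atom 6: C, bond orders sum to 2 (valence 4) → 2 H
  atom 7: C, bond orders sum to 2 (valence 4) → 2 H
  atom 8: O, bond orders sum to 1 (valence 2) → 1 H
  atom 9: C, bond orders sum to 4 (valence 4) → 0 H
  atom 10: C, bond orders sum to 3 (valence 4) → 1 H
  atom 11: C, bond orders sum to 3 (valence 4) → 1 H
  atom 12: C, bond orders sum to 4 (valence 4) → 0 H
  atom 13: Cl (halogen, monovalent) → 0 H
  atom 14: C, bond orders sum to 3 (valence 4) → 1 H
  atom 15: C, bond orders sum to 3 (valence 4) → 1 H
Totals → C:12, H:15, Cl:1, O:2.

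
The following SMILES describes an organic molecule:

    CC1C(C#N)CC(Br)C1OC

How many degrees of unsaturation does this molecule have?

Molecular formula: C8H12BrNO.
DoU = (2C + 2 + N − H − X) / 2, where X is the halogen count and O/S are ignored.
    = (2·8 + 2 + 1 − 12 − 1) / 2 = 6 / 2 = 3.

3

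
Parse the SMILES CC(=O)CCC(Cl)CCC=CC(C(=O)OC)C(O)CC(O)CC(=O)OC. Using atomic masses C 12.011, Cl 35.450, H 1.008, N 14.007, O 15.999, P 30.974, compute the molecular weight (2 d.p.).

First, the molecular formula is C18H29ClO7 (counting implicit H from valence).
  C: 18 × 12.011 = 216.198
  Cl: 1 × 35.450 = 35.450
  H: 29 × 1.008 = 29.232
  O: 7 × 15.999 = 111.993
Sum: 18×12.011 + 1×35.450 + 29×1.008 + 7×15.999 = 392.873 → 392.87 g/mol.

392.87 g/mol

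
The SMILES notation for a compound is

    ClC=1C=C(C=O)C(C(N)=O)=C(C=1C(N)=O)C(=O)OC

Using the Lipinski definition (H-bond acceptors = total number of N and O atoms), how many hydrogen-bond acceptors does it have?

N atoms: 2; O atoms: 5.
Lipinski HBA = 2 + 5 = 7.

7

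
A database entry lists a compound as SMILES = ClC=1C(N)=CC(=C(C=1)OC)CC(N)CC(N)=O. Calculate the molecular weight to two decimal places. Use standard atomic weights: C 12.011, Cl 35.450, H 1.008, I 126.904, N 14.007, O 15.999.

257.72 g/mol

First, the molecular formula is C11H16ClN3O2 (counting implicit H from valence).
  C: 11 × 12.011 = 132.121
  Cl: 1 × 35.450 = 35.450
  H: 16 × 1.008 = 16.128
  N: 3 × 14.007 = 42.021
  O: 2 × 15.999 = 31.998
Sum: 11×12.011 + 1×35.450 + 16×1.008 + 3×14.007 + 2×15.999 = 257.718 → 257.72 g/mol.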